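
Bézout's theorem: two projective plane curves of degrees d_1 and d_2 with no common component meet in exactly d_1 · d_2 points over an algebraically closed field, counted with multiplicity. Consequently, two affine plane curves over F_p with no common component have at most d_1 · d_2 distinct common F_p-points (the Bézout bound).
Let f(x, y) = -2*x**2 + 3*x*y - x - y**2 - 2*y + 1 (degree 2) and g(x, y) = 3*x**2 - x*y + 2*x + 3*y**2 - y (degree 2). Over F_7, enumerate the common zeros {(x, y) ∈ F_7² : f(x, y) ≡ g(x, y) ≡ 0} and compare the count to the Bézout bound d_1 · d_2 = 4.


Common zeros: {(4, 0)}; count = 1; Bézout bound = 4.

deg(f) = 2, deg(g) = 2, so Bézout bound = 4.
Scan x ∈ F_7. For each x, list the y ∈ F_7 with f(x, y) ≡ 0 and those with g(x, y) ≡ 0 (mod 7); the common zeros in that column are the intersection.
  x = 0: f ≡ 0 at y ∈ {2, 3}; g ≡ 0 at y ∈ {0, 5}; common: ∅.
  x = 1: f ≡ 0 at y ∈ {4}; g ≡ 0 at y ∈ {5}; common: ∅.
  x = 2: f ≡ 0 at y ∈ {5, 6}; g ≡ 0 at y ∈ ∅; common: ∅.
  x = 3: f ≡ 0 at y ∈ {1, 6}; g ≡ 0 at y ∈ ∅; common: ∅.
  x = 4: f ≡ 0 at y ∈ {0, 3}; g ≡ 0 at y ∈ {0, 4}; common: {0}.
  x = 5: f ≡ 0 at y ∈ {1, 5}; g ≡ 0 at y ∈ ∅; common: ∅.
  x = 6: f ≡ 0 at y ∈ {0, 2}; g ≡ 0 at y ∈ {3, 4}; common: ∅.
Collecting: common zeros = {(4, 0)}, so the count is 1.
Comparison with the Bézout bound: 1 ≤ 4 = deg(f)·deg(g), as expected for curves with no common component (the affine F_7-count falls short of the bound because intersections may lie at infinity, over extension fields, or carry multiplicity).


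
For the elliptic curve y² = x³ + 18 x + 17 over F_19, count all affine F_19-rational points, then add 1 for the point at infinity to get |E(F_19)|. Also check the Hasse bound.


Affine points = {(0, 6), (0, 13), (1, 6), (1, 13), (2, 2), (2, 17), (4, 1), (4, 18), (5, 2), (5, 17), (7, 7), (7, 12), (10, 0), (11, 8), (11, 11), (12, 2), (12, 17), (13, 4), (13, 15), (14, 7), (14, 12), (17, 7), (17, 12), (18, 6), (18, 13)}; affine count = 25; |E(F_19)| = 26.

Discriminant check: Δ ∝ 4a³ + 27b² = 4·18³ + 27·17² = 4·5832 + 27·289 ≡ 9 (mod 19). Nonzero ⇒ E is nonsingular.
For each x ∈ F_19, compute rhs = x³ + 18·x + 17 mod 19, then count y ∈ F_19 with y² ≡ rhs.
  x = 0: rhs = 17, matching y values: 6, 13 (2 points).
  x = 1: rhs = 17, matching y values: 6, 13 (2 points).
  x = 2: rhs = 4, matching y values: 2, 17 (2 points).
  x = 3: rhs = 3, matching y values: none (0 points).
  x = 4: rhs = 1, matching y values: 1, 18 (2 points).
  x = 5: rhs = 4, matching y values: 2, 17 (2 points).
  x = 6: rhs = 18, matching y values: none (0 points).
  x = 7: rhs = 11, matching y values: 7, 12 (2 points).
  x = 8: rhs = 8, matching y values: none (0 points).
  x = 9: rhs = 15, matching y values: none (0 points).
  x = 10: rhs = 0, matching y values: 0 (1 points).
  x = 11: rhs = 7, matching y values: 8, 11 (2 points).
  x = 12: rhs = 4, matching y values: 2, 17 (2 points).
  x = 13: rhs = 16, matching y values: 4, 15 (2 points).
  x = 14: rhs = 11, matching y values: 7, 12 (2 points).
  x = 15: rhs = 14, matching y values: none (0 points).
  x = 16: rhs = 12, matching y values: none (0 points).
  x = 17: rhs = 11, matching y values: 7, 12 (2 points).
  x = 18: rhs = 17, matching y values: 6, 13 (2 points).
Total affine count: 25.
Full point count |E(F_19)| = 25 + 1 = 26.
Hasse bound: |26 − (19+1)| = |6| = 6 ≤ 2√19 ≈ 8.7178 ✓.


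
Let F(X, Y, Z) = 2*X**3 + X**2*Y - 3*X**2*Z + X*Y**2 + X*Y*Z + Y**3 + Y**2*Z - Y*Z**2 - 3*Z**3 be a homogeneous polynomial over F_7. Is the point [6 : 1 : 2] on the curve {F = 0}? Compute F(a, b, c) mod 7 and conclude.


F(6,1,2) ≡ 0 (mod 7); P is on the curve.

Evaluate F(6, 1, 2) term-by-term (mod 7).
  2*X**3 ↦ 2·216·1·1 = 432
  X**2*Y ↦ 1·36·1·1 = 36
  -3*X**2*Z ↦ -3·36·1·2 = -216
  X*Y**2 ↦ 1·6·1·1 = 6
  X*Y*Z ↦ 1·6·1·2 = 12
  Y**3 ↦ 1·1·1·1 = 1
  Y**2*Z ↦ 1·1·1·2 = 2
  -Y*Z**2 ↦ -1·1·1·4 = -4
  -3*Z**3 ↦ -3·1·1·8 = -24
Sum: F(6, 1, 2) = (432) + (36) + (-216) + (6) + (12) + (1) + (2) + (-4) + (-24) = 245.
Reducing mod 7: 245 ≡ 0 (mod 7).
Since F(a, b, c) ≡ 0 (mod 7), P lies on the curve.


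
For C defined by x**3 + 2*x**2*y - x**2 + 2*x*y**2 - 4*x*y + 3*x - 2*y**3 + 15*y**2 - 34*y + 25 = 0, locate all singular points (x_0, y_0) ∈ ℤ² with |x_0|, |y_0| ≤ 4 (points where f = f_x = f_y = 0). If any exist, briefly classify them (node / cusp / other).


Singular points: {(-1, 2)}; classification: cusp.

Compute partial derivatives:
  f_x = 3*x**2 + 4*x*y - 2*x + 2*y**2 - 4*y + 3.
  f_y = 2*x**2 + 4*x*y - 4*x - 6*y**2 + 30*y - 34.
Scan x_0 ∈ {−4, ..., 4}. For each x_0, f_y(x_0, y) is a polynomial in y; find its integer roots y ∈ {−4, ..., 4}, then test f_x and f at those candidates.
  x = -4: f_y(-4, y) = -6*y**2 + 14*y + 14; no integer root y with |y| ≤ 4.
  x = -3: f_y(-3, y) = -6*y**2 + 18*y - 4; no integer root y with |y| ≤ 4.
  x = -2: f_y(-2, y) = -6*y**2 + 22*y - 18; no integer root y with |y| ≤ 4.
  x = -1: f_y(-1, y) = -6*y**2 + 26*y - 28; vanishes at y ∈ {2}. (-1, 2): f_x = 0, f = 0 — SINGULAR.
  x = 0: f_y(0, y) = -6*y**2 + 30*y - 34; no integer root y with |y| ≤ 4.
  x = 1: f_y(1, y) = -6*y**2 + 34*y - 36; no integer root y with |y| ≤ 4.
  x = 2: f_y(2, y) = -6*y**2 + 38*y - 34; no integer root y with |y| ≤ 4.
  x = 3: f_y(3, y) = -6*y**2 + 42*y - 28; no integer root y with |y| ≤ 4.
  x = 4: f_y(4, y) = -6*y**2 + 46*y - 18; no integer root y with |y| ≤ 4.
Only singular point on the grid: (-1, 2).
Classify: substitute x = -1 + u, y = 2 + v and expand: f = u**3 + 2*u**2*v + 2*u*v**2 - 2*v**3 + v**2.
No constant or linear terms (consistent with a singular point). Quadratic part: v**2. Cubic part: u**3 + 2*u**2*v + 2*u*v**2 - 2*v**3.
The quadratic part v**2 is a perfect square, so there is a single (double) tangent line v = 0, i.e. y = 2. Restricting the cubic part to that line (v = 0) leaves u**3 ≠ 0, so f is not divisible by v and the branch is v² ≈ -u**3 to lowest order — this is a cusp.
Classification: cusp.


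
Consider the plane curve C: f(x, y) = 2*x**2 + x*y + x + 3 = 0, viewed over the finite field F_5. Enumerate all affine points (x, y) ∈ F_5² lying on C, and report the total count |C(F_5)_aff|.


Affine F_5-points: {(1, 4), (2, 1), (3, 2), (4, 4)}; count = 4.

For each of the 25 pairs (x, y) ∈ F_5², evaluate f(x, y) mod 5. Record the zeros.
  x = 0: [0↦3, 1↦3, 2↦3, 3↦3, 4↦3]  zeros at y ∈ ∅
  x = 1: [0↦1, 1↦2, 2↦3, 3↦4, 4↦0]  zeros at y ∈ {4}
  x = 2: [0↦3, 1↦0, 2↦2, 3↦4, 4↦1]  zeros at y ∈ {1}
  x = 3: [0↦4, 1↦2, 2↦0, 3↦3, 4↦1]  zeros at y ∈ {2}
  x = 4: [0↦4, 1↦3, 2↦2, 3↦1, 4↦0]  zeros at y ∈ {4}
Collecting zeros: affine points = {(1, 4), (2, 1), (3, 2), (4, 4)}.
Total count |C(F_5)_aff| = 4.


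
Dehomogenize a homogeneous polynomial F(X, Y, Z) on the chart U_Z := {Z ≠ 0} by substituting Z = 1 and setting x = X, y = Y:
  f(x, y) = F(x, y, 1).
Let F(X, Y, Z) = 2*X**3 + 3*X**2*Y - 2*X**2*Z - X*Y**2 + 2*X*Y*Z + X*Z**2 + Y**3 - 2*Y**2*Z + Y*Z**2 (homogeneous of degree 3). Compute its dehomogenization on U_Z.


f(x, y) = 2*x**3 + 3*x**2*y - 2*x**2 - x*y**2 + 2*x*y + x + y**3 - 2*y**2 + y

On U_Z we set Z = 1. Each monomial c·X^i·Y^j·Z^k in F becomes c·x^i·y^j·1^k = c·x^i·y^j.
Substituting Z = 1: F(X, Y, 1) = 2*x**3 + 3*x**2*y - 2*x**2 - x*y**2 + 2*x*y + x + y**3 - 2*y**2 + y.
Note: deg(f) ≤ deg(F) = 3; strict inequality happens when F is divisible by Z (lost terms).


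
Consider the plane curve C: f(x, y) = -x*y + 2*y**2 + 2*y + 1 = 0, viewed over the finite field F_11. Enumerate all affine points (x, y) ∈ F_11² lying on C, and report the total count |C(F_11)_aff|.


Affine F_11-points: {(1, 2), (1, 3), (2, 4), (2, 7), (3, 8), (3, 9), (5, 1), (5, 6), (10, 5), (10, 10)}; count = 10.

For each of the 121 pairs (x, y) ∈ F_11², evaluate f(x, y) mod 11. Record the zeros.
  x = 0: [0↦1, 1↦5, 2↦2, 3↦3, 4↦8, 5↦6, 6↦8, 7↦3, 8↦2, 9↦5, 10↦1]  zeros at y ∈ ∅
  x = 1: [0↦1, 1↦4, 2↦0, 3↦0, 4↦4, 5↦1, 6↦2, 7↦7, 8↦5, 9↦7, 10↦2]  zeros at y ∈ {2, 3}
  x = 2: [0↦1, 1↦3, 2↦9, 3↦8, 4↦0, 5↦7, 6↦7, 7↦0, 8↦8, 9↦9, 10↦3]  zeros at y ∈ {4, 7}
  x = 3: [0↦1, 1↦2, 2↦7, 3↦5, 4↦7, 5↦2, 6↦1, 7↦4, 8↦0, 9↦0, 10↦4]  zeros at y ∈ {8, 9}
  x = 4: [0↦1, 1↦1, 2↦5, 3↦2, 4↦3, 5↦8, 6↦6, 7↦8, 8↦3, 9↦2, 10↦5]  zeros at y ∈ ∅
  x = 5: [0↦1, 1↦0, 2↦3, 3↦10, 4↦10, 5↦3, 6↦0, 7↦1, 8↦6, 9↦4, 10↦6]  zeros at y ∈ {1, 6}
  x = 6: [0↦1, 1↦10, 2↦1, 3↦7, 4↦6, 5↦9, 6↦5, 7↦5, 8↦9, 9↦6, 10↦7]  zeros at y ∈ ∅
  x = 7: [0↦1, 1↦9, 2↦10, 3↦4, 4↦2, 5↦4, 6↦10, 7↦9, 8↦1, 9↦8, 10↦8]  zeros at y ∈ ∅
  x = 8: [0↦1, 1↦8, 2↦8, 3↦1, 4↦9, 5↦10, 6↦4, 7↦2, 8↦4, 9↦10, 10↦9]  zeros at y ∈ ∅
  x = 9: [0↦1, 1↦7, 2↦6, 3↦9, 4↦5, 5↦5, 6↦9, 7↦6, 8↦7, 9↦1, 10↦10]  zeros at y ∈ ∅
  x = 10: [0↦1, 1↦6, 2↦4, 3↦6, 4↦1, 5↦0, 6↦3, 7↦10, 8↦10, 9↦3, 10↦0]  zeros at y ∈ {5, 10}
Collecting zeros: affine points = {(1, 2), (1, 3), (2, 4), (2, 7), (3, 8), (3, 9), (5, 1), (5, 6), (10, 5), (10, 10)}.
Total count |C(F_11)_aff| = 10.


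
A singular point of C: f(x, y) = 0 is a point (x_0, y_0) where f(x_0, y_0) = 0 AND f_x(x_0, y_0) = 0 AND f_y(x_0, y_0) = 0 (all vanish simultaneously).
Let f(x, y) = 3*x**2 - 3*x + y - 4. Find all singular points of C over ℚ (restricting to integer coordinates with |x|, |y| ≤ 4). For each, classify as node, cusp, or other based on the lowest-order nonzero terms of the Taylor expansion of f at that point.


No singular points in the scanned grid; C is smooth there.

Compute partial derivatives:
  f_x = 6*x - 3.
  f_y = 1.
f_y = 1 is a nonzero constant, so f_y never vanishes: no point (x, y) can satisfy f = f_x = f_y = 0. In particular no (x, y) ∈ {−4, ..., 4}² is singular; the curve is smooth.


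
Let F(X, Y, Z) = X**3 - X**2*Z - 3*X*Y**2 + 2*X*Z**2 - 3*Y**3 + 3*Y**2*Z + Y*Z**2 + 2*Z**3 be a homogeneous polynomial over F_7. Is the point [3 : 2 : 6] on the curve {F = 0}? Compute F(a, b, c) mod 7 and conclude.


F(3,2,6) ≡ 5 (mod 7); P is NOT on the curve.

Evaluate F(3, 2, 6) term-by-term (mod 7).
  X**3 ↦ 1·27·1·1 = 27
  -X**2*Z ↦ -1·9·1·6 = -54
  -3*X*Y**2 ↦ -3·3·4·1 = -36
  2*X*Z**2 ↦ 2·3·1·36 = 216
  -3*Y**3 ↦ -3·1·8·1 = -24
  3*Y**2*Z ↦ 3·1·4·6 = 72
  Y*Z**2 ↦ 1·1·2·36 = 72
  2*Z**3 ↦ 2·1·1·216 = 432
Sum: F(3, 2, 6) = (27) + (-54) + (-36) + (216) + (-24) + (72) + (72) + (432) = 705.
Reducing mod 7: 705 ≡ 5 (mod 7).
Since F(a, b, c) ≡ 5 ≠ 0 (mod 7), P does NOT lie on the curve.


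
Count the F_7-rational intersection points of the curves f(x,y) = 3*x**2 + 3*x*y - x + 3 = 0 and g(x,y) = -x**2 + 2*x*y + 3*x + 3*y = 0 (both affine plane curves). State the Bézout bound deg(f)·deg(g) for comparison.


Common zeros: {(5, 4)}; count = 1; Bézout bound = 4.

deg(f) = 2, deg(g) = 2, so Bézout bound = 4.
Scan x ∈ F_7. For each x, list the y ∈ F_7 with f(x, y) ≡ 0 and those with g(x, y) ≡ 0 (mod 7); the common zeros in that column are the intersection.
  x = 0: f ≡ 0 at y ∈ ∅; g ≡ 0 at y ∈ {0}; common: ∅.
  x = 1: f ≡ 0 at y ∈ {3}; g ≡ 0 at y ∈ {1}; common: ∅.
  x = 2: f ≡ 0 at y ∈ {6}; g ≡ 0 at y ∈ ∅; common: ∅.
  x = 3: f ≡ 0 at y ∈ {4}; g ≡ 0 at y ∈ {0}; common: ∅.
  x = 4: f ≡ 0 at y ∈ {6}; g ≡ 0 at y ∈ {1}; common: ∅.
  x = 5: f ≡ 0 at y ∈ {4}; g ≡ 0 at y ∈ {4}; common: {4}.
  x = 6: f ≡ 0 at y ∈ {0}; g ≡ 0 at y ∈ {4}; common: ∅.
Collecting: common zeros = {(5, 4)}, so the count is 1.
Comparison with the Bézout bound: 1 ≤ 4 = deg(f)·deg(g), as expected for curves with no common component (the affine F_7-count falls short of the bound because intersections may lie at infinity, over extension fields, or carry multiplicity).


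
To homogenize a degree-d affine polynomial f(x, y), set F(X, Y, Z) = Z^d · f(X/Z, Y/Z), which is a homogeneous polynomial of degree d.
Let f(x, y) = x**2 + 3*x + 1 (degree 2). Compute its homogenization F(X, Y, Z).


F(X, Y, Z) = X**2 + 3*X*Z + Z**2

deg(f) = 2.
Substitute x = X/Z, y = Y/Z into f, then multiply by Z^2.
  monomial 1·x^2·y^0 ↦ 1·X^2·Y^0·Z^0.
  monomial 3·x^1·y^0 ↦ 3·X^1·Y^0·Z^1.
  monomial 1·x^0·y^0 ↦ 1·X^0·Y^0·Z^2.
Collecting: F(X, Y, Z) = X**2 + 3*X*Z + Z**2.


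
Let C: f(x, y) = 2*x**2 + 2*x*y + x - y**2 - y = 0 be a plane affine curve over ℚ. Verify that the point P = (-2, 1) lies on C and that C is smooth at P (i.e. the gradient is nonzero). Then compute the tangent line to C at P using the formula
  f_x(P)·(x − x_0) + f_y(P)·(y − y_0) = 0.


Tangent line at P: -5*x - 7*y - 3 = 0.

Step 1: f(-2, 1) = 0, so P lies on C.
Step 2: partial derivatives
  f_x(x, y) = 4*x + 2*y + 1, f_y(x, y) = 2*x - 2*y - 1.
  f_x(P) = -5, f_y(P) = -7 (gradient nonzero, so P is smooth).
Step 3: tangent line at P: -5·(x − -2) + -7·(y − 1) = 0.
Expanding: -5*x - 7*y - 3 = 0.


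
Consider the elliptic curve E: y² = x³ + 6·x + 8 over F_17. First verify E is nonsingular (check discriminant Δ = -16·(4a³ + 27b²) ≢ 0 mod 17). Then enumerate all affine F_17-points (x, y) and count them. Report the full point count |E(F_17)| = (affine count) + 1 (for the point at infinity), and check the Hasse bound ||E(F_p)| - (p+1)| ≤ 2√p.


Affine points = {(0, 5), (0, 12), (1, 7), (1, 10), (3, 6), (3, 11), (7, 6), (7, 11), (9, 3), (9, 14), (16, 1), (16, 16)}; affine count = 12; |E(F_17)| = 13.

Discriminant check: Δ ∝ 4a³ + 27b² = 4·6³ + 27·8² = 4·216 + 27·64 ≡ 8 (mod 17). Nonzero ⇒ E is nonsingular.
For each x ∈ F_17, compute rhs = x³ + 6·x + 8 mod 17, then count y ∈ F_17 with y² ≡ rhs.
  x = 0: rhs = 8, matching y values: 5, 12 (2 points).
  x = 1: rhs = 15, matching y values: 7, 10 (2 points).
  x = 2: rhs = 11, matching y values: none (0 points).
  x = 3: rhs = 2, matching y values: 6, 11 (2 points).
  x = 4: rhs = 11, matching y values: none (0 points).
  x = 5: rhs = 10, matching y values: none (0 points).
  x = 6: rhs = 5, matching y values: none (0 points).
  x = 7: rhs = 2, matching y values: 6, 11 (2 points).
  x = 8: rhs = 7, matching y values: none (0 points).
  x = 9: rhs = 9, matching y values: 3, 14 (2 points).
  x = 10: rhs = 14, matching y values: none (0 points).
  x = 11: rhs = 11, matching y values: none (0 points).
  x = 12: rhs = 6, matching y values: none (0 points).
  x = 13: rhs = 5, matching y values: none (0 points).
  x = 14: rhs = 14, matching y values: none (0 points).
  x = 15: rhs = 5, matching y values: none (0 points).
  x = 16: rhs = 1, matching y values: 1, 16 (2 points).
Total affine count: 12.
Full point count |E(F_17)| = 12 + 1 = 13.
Hasse bound: |13 − (17+1)| = |-5| = 5 ≤ 2√17 ≈ 8.2462 ✓.


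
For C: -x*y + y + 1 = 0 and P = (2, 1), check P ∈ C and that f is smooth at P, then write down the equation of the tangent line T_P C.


Tangent line at P: -x - y + 3 = 0.

Step 1: f(2, 1) = 0, so P lies on C.
Step 2: partial derivatives
  f_x(x, y) = -y, f_y(x, y) = 1 - x.
  f_x(P) = -1, f_y(P) = -1 (gradient nonzero, so P is smooth).
Step 3: tangent line at P: -1·(x − 2) + -1·(y − 1) = 0.
Expanding: -x - y + 3 = 0.


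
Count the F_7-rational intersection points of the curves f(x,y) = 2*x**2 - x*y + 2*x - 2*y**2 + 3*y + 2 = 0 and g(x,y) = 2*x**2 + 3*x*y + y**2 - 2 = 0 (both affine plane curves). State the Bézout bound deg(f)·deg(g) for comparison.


Common zeros: {(0, 3)}; count = 1; Bézout bound = 4.

deg(f) = 2, deg(g) = 2, so Bézout bound = 4.
Scan x ∈ F_7. For each x, list the y ∈ F_7 with f(x, y) ≡ 0 and those with g(x, y) ≡ 0 (mod 7); the common zeros in that column are the intersection.
  x = 0: f ≡ 0 at y ∈ {2, 3}; g ≡ 0 at y ∈ {3, 4}; common: {3}.
  x = 1: f ≡ 0 at y ∈ ∅; g ≡ 0 at y ∈ {0, 4}; common: ∅.
  x = 2: f ≡ 0 at y ∈ {0, 4}; g ≡ 0 at y ∈ ∅; common: ∅.
  x = 3: f ≡ 0 at y ∈ ∅; g ≡ 0 at y ∈ ∅; common: ∅.
  x = 4: f ≡ 0 at y ∈ {0, 3}; g ≡ 0 at y ∈ ∅; common: ∅.
  x = 5: f ≡ 0 at y ∈ ∅; g ≡ 0 at y ∈ ∅; common: ∅.
  x = 6: f ≡ 0 at y ∈ {4, 5}; g ≡ 0 at y ∈ {0, 3}; common: ∅.
Collecting: common zeros = {(0, 3)}, so the count is 1.
Comparison with the Bézout bound: 1 ≤ 4 = deg(f)·deg(g), as expected for curves with no common component (the affine F_7-count falls short of the bound because intersections may lie at infinity, over extension fields, or carry multiplicity).


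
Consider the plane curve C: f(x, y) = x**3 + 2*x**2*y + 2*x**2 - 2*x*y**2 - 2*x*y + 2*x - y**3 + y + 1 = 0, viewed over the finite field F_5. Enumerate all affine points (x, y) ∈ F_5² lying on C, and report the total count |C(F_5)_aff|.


Affine F_5-points: {(0, 2), (3, 3), (4, 0), (4, 2)}; count = 4.

For each of the 25 pairs (x, y) ∈ F_5², evaluate f(x, y) mod 5. Record the zeros.
  x = 0: [0↦1, 1↦1, 2↦0, 3↦2, 4↦1]  zeros at y ∈ {2}
  x = 1: [0↦1, 1↦4, 2↦2, 3↦4, 4↦4]  zeros at y ∈ ∅
  x = 2: [0↦1, 1↦1, 2↦2, 3↦3, 4↦3]  zeros at y ∈ ∅
  x = 3: [0↦2, 1↦3, 2↦1, 3↦0, 4↦4]  zeros at y ∈ {3}
  x = 4: [0↦0, 1↦1, 2↦0, 3↦1, 4↦3]  zeros at y ∈ {0, 2}
Collecting zeros: affine points = {(0, 2), (3, 3), (4, 0), (4, 2)}.
Total count |C(F_5)_aff| = 4.


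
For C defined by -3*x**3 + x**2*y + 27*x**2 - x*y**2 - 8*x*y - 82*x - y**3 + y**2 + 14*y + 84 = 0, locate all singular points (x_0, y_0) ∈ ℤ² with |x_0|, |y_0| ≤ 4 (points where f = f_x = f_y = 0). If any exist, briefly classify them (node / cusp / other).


Singular points: {(3, -1)}; classification: node.

Compute partial derivatives:
  f_x = -9*x**2 + 2*x*y + 54*x - y**2 - 8*y - 82.
  f_y = x**2 - 2*x*y - 8*x - 3*y**2 + 2*y + 14.
Scan x_0 ∈ {−4, ..., 4}. For each x_0, f_y(x_0, y) is a polynomial in y; find its integer roots y ∈ {−4, ..., 4}, then test f_x and f at those candidates.
  x = -4: f_y(-4, y) = -3*y**2 + 10*y + 62; no integer root y with |y| ≤ 4.
  x = -3: f_y(-3, y) = -3*y**2 + 8*y + 47; no integer root y with |y| ≤ 4.
  x = -2: f_y(-2, y) = -3*y**2 + 6*y + 34; no integer root y with |y| ≤ 4.
  x = -1: f_y(-1, y) = -3*y**2 + 4*y + 23; no integer root y with |y| ≤ 4.
  x = 0: f_y(0, y) = -3*y**2 + 2*y + 14; no integer root y with |y| ≤ 4.
  x = 1: f_y(1, y) = 7 - 3*y**2; no integer root y with |y| ≤ 4.
  x = 2: f_y(2, y) = -3*y**2 - 2*y + 2; no integer root y with |y| ≤ 4.
  x = 3: f_y(3, y) = -3*y**2 - 4*y - 1; vanishes at y ∈ {-1}. (3, -1): f_x = 0, f = 0 — SINGULAR.
  x = 4: f_y(4, y) = -3*y**2 - 6*y - 2; no integer root y with |y| ≤ 4.
Only singular point on the grid: (3, -1).
Classify: substitute x = 3 + u, y = -1 + v and expand: f = -3*u**3 + u**2*v - u**2 - u*v**2 - v**3 + v**2.
No constant or linear terms (consistent with a singular point). Quadratic part: -u**2 + v**2. Cubic part: -3*u**3 + u**2*v - u*v**2 - v**3.
The quadratic part v**2 - u**2 = (v − u)(v + u) splits into two distinct linear factors, so there are two distinct tangent lines y − -1 = ±(x − 3) — this is a node (ordinary double point).
Classification: node.


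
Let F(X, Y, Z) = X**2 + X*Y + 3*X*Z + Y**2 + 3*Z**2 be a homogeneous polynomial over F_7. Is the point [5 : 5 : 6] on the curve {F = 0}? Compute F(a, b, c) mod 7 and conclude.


F(5,5,6) ≡ 0 (mod 7); P is on the curve.

Evaluate F(5, 5, 6) term-by-term (mod 7).
  X**2 ↦ 1·25·1·1 = 25
  X*Y ↦ 1·5·5·1 = 25
  3*X*Z ↦ 3·5·1·6 = 90
  Y**2 ↦ 1·1·25·1 = 25
  3*Z**2 ↦ 3·1·1·36 = 108
Sum: F(5, 5, 6) = (25) + (25) + (90) + (25) + (108) = 273.
Reducing mod 7: 273 ≡ 0 (mod 7).
Since F(a, b, c) ≡ 0 (mod 7), P lies on the curve.


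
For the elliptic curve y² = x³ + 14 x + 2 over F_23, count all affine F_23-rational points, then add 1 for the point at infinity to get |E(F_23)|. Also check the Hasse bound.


Affine points = {(0, 5), (0, 18), (3, 5), (3, 18), (5, 6), (5, 17), (6, 7), (6, 16), (7, 11), (7, 12), (9, 11), (9, 12), (12, 9), (12, 14), (13, 9), (13, 14), (17, 1), (17, 22), (20, 5), (20, 18), (21, 9), (21, 14)}; affine count = 22; |E(F_23)| = 23.

Discriminant check: Δ ∝ 4a³ + 27b² = 4·14³ + 27·2² = 4·2744 + 27·4 ≡ 21 (mod 23). Nonzero ⇒ E is nonsingular.
For each x ∈ F_23, compute rhs = x³ + 14·x + 2 mod 23, then count y ∈ F_23 with y² ≡ rhs.
  x = 0: rhs = 2, matching y values: 5, 18 (2 points).
  x = 1: rhs = 17, matching y values: none (0 points).
  x = 2: rhs = 15, matching y values: none (0 points).
  x = 3: rhs = 2, matching y values: 5, 18 (2 points).
  x = 4: rhs = 7, matching y values: none (0 points).
  x = 5: rhs = 13, matching y values: 6, 17 (2 points).
  x = 6: rhs = 3, matching y values: 7, 16 (2 points).
  x = 7: rhs = 6, matching y values: 11, 12 (2 points).
  x = 8: rhs = 5, matching y values: none (0 points).
  x = 9: rhs = 6, matching y values: 11, 12 (2 points).
  x = 10: rhs = 15, matching y values: none (0 points).
  x = 11: rhs = 15, matching y values: none (0 points).
  x = 12: rhs = 12, matching y values: 9, 14 (2 points).
  x = 13: rhs = 12, matching y values: 9, 14 (2 points).
  x = 14: rhs = 21, matching y values: none (0 points).
  x = 15: rhs = 22, matching y values: none (0 points).
  x = 16: rhs = 21, matching y values: none (0 points).
  x = 17: rhs = 1, matching y values: 1, 22 (2 points).
  x = 18: rhs = 14, matching y values: none (0 points).
  x = 19: rhs = 20, matching y values: none (0 points).
  x = 20: rhs = 2, matching y values: 5, 18 (2 points).
  x = 21: rhs = 12, matching y values: 9, 14 (2 points).
  x = 22: rhs = 10, matching y values: none (0 points).
Total affine count: 22.
Full point count |E(F_23)| = 22 + 1 = 23.
Hasse bound: |23 − (23+1)| = |-1| = 1 ≤ 2√23 ≈ 9.5917 ✓.


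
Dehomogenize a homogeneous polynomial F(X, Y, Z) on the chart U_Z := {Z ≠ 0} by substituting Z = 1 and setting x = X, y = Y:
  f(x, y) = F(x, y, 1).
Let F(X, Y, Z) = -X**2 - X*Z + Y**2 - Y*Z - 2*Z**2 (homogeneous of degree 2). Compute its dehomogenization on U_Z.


f(x, y) = -x**2 - x + y**2 - y - 2

On U_Z we set Z = 1. Each monomial c·X^i·Y^j·Z^k in F becomes c·x^i·y^j·1^k = c·x^i·y^j.
Substituting Z = 1: F(X, Y, 1) = -x**2 - x + y**2 - y - 2.
Note: deg(f) ≤ deg(F) = 2; strict inequality happens when F is divisible by Z (lost terms).


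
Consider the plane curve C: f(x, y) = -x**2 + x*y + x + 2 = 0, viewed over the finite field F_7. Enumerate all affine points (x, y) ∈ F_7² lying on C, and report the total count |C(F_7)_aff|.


Affine F_7-points: {(1, 5), (2, 0), (3, 6), (4, 6), (5, 5), (6, 0)}; count = 6.

For each of the 49 pairs (x, y) ∈ F_7², evaluate f(x, y) mod 7. Record the zeros.
  x = 0: [0↦2, 1↦2, 2↦2, 3↦2, 4↦2, 5↦2, 6↦2]  zeros at y ∈ ∅
  x = 1: [0↦2, 1↦3, 2↦4, 3↦5, 4↦6, 5↦0, 6↦1]  zeros at y ∈ {5}
  x = 2: [0↦0, 1↦2, 2↦4, 3↦6, 4↦1, 5↦3, 6↦5]  zeros at y ∈ {0}
  x = 3: [0↦3, 1↦6, 2↦2, 3↦5, 4↦1, 5↦4, 6↦0]  zeros at y ∈ {6}
  x = 4: [0↦4, 1↦1, 2↦5, 3↦2, 4↦6, 5↦3, 6↦0]  zeros at y ∈ {6}
  x = 5: [0↦3, 1↦1, 2↦6, 3↦4, 4↦2, 5↦0, 6↦5]  zeros at y ∈ {5}
  x = 6: [0↦0, 1↦6, 2↦5, 3↦4, 4↦3, 5↦2, 6↦1]  zeros at y ∈ {0}
Collecting zeros: affine points = {(1, 5), (2, 0), (3, 6), (4, 6), (5, 5), (6, 0)}.
Total count |C(F_7)_aff| = 6.


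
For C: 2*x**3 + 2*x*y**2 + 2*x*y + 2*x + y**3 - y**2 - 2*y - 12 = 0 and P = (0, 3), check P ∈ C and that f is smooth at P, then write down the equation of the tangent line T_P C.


Tangent line at P: 26*x + 19*y - 57 = 0.

Step 1: f(0, 3) = 0, so P lies on C.
Step 2: partial derivatives
  f_x(x, y) = 6*x**2 + 2*y**2 + 2*y + 2, f_y(x, y) = 4*x*y + 2*x + 3*y**2 - 2*y - 2.
  f_x(P) = 26, f_y(P) = 19 (gradient nonzero, so P is smooth).
Step 3: tangent line at P: 26·(x − 0) + 19·(y − 3) = 0.
Expanding: 26*x + 19*y - 57 = 0.


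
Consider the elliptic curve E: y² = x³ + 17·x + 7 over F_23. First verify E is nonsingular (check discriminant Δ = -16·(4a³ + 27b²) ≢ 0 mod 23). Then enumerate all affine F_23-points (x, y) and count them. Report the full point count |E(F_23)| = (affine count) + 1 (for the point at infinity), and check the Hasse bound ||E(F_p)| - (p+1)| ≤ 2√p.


Affine points = {(1, 5), (1, 18), (2, 7), (2, 16), (3, 4), (3, 19), (4, 1), (4, 22), (6, 7), (6, 16), (7, 3), (7, 20), (10, 2), (10, 21), (15, 7), (15, 16), (18, 2), (18, 21), (19, 6), (19, 17), (22, 9), (22, 14)}; affine count = 22; |E(F_23)| = 23.

Discriminant check: Δ ∝ 4a³ + 27b² = 4·17³ + 27·7² = 4·4913 + 27·49 ≡ 22 (mod 23). Nonzero ⇒ E is nonsingular.
For each x ∈ F_23, compute rhs = x³ + 17·x + 7 mod 23, then count y ∈ F_23 with y² ≡ rhs.
  x = 0: rhs = 7, matching y values: none (0 points).
  x = 1: rhs = 2, matching y values: 5, 18 (2 points).
  x = 2: rhs = 3, matching y values: 7, 16 (2 points).
  x = 3: rhs = 16, matching y values: 4, 19 (2 points).
  x = 4: rhs = 1, matching y values: 1, 22 (2 points).
  x = 5: rhs = 10, matching y values: none (0 points).
  x = 6: rhs = 3, matching y values: 7, 16 (2 points).
  x = 7: rhs = 9, matching y values: 3, 20 (2 points).
  x = 8: rhs = 11, matching y values: none (0 points).
  x = 9: rhs = 15, matching y values: none (0 points).
  x = 10: rhs = 4, matching y values: 2, 21 (2 points).
  x = 11: rhs = 7, matching y values: none (0 points).
  x = 12: rhs = 7, matching y values: none (0 points).
  x = 13: rhs = 10, matching y values: none (0 points).
  x = 14: rhs = 22, matching y values: none (0 points).
  x = 15: rhs = 3, matching y values: 7, 16 (2 points).
  x = 16: rhs = 5, matching y values: none (0 points).
  x = 17: rhs = 11, matching y values: none (0 points).
  x = 18: rhs = 4, matching y values: 2, 21 (2 points).
  x = 19: rhs = 13, matching y values: 6, 17 (2 points).
  x = 20: rhs = 21, matching y values: none (0 points).
  x = 21: rhs = 11, matching y values: none (0 points).
  x = 22: rhs = 12, matching y values: 9, 14 (2 points).
Total affine count: 22.
Full point count |E(F_23)| = 22 + 1 = 23.
Hasse bound: |23 − (23+1)| = |-1| = 1 ≤ 2√23 ≈ 9.5917 ✓.


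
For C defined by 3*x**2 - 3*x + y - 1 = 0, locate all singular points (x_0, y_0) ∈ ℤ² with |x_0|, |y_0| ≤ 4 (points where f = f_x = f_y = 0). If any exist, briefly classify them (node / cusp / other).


No singular points in the scanned grid; C is smooth there.

Compute partial derivatives:
  f_x = 6*x - 3.
  f_y = 1.
f_y = 1 is a nonzero constant, so f_y never vanishes: no point (x, y) can satisfy f = f_x = f_y = 0. In particular no (x, y) ∈ {−4, ..., 4}² is singular; the curve is smooth.


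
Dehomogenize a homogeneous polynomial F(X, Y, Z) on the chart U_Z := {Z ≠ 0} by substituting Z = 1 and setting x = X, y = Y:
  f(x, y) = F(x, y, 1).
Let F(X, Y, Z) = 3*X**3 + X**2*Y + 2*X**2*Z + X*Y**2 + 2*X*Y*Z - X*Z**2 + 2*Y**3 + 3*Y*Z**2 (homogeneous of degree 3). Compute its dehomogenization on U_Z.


f(x, y) = 3*x**3 + x**2*y + 2*x**2 + x*y**2 + 2*x*y - x + 2*y**3 + 3*y

On U_Z we set Z = 1. Each monomial c·X^i·Y^j·Z^k in F becomes c·x^i·y^j·1^k = c·x^i·y^j.
Substituting Z = 1: F(X, Y, 1) = 3*x**3 + x**2*y + 2*x**2 + x*y**2 + 2*x*y - x + 2*y**3 + 3*y.
Note: deg(f) ≤ deg(F) = 3; strict inequality happens when F is divisible by Z (lost terms).


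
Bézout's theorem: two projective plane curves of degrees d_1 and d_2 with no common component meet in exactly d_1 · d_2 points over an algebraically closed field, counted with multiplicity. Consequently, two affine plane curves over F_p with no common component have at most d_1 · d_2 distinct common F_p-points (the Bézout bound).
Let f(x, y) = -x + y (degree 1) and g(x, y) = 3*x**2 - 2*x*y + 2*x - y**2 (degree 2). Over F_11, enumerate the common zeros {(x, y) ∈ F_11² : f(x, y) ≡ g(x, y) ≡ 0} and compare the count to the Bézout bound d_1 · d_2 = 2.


Common zeros: {(0, 0)}; count = 1; Bézout bound = 2.

deg(f) = 1, deg(g) = 2, so Bézout bound = 2.
Scan x ∈ F_11. For each x, list the y ∈ F_11 with f(x, y) ≡ 0 and those with g(x, y) ≡ 0 (mod 11); the common zeros in that column are the intersection.
  x = 0: f ≡ 0 at y ∈ {0}; g ≡ 0 at y ∈ {0}; common: {0}.
  x = 1: f ≡ 0 at y ∈ {1}; g ≡ 0 at y ∈ ∅; common: ∅.
  x = 2: f ≡ 0 at y ∈ {2}; g ≡ 0 at y ∈ {1, 6}; common: ∅.
  x = 3: f ≡ 0 at y ∈ {3}; g ≡ 0 at y ∈ {0, 5}; common: ∅.
  x = 4: f ≡ 0 at y ∈ {4}; g ≡ 0 at y ∈ ∅; common: ∅.
  x = 5: f ≡ 0 at y ∈ {5}; g ≡ 0 at y ∈ {6}; common: ∅.
  x = 6: f ≡ 0 at y ∈ {6}; g ≡ 0 at y ∈ ∅; common: ∅.
  x = 7: f ≡ 0 at y ∈ {7}; g ≡ 0 at y ∈ {3, 5}; common: ∅.
  x = 8: f ≡ 0 at y ∈ {8}; g ≡ 0 at y ∈ ∅; common: ∅.
  x = 9: f ≡ 0 at y ∈ {9}; g ≡ 0 at y ∈ {1, 3}; common: ∅.
  x = 10: f ≡ 0 at y ∈ {10}; g ≡ 0 at y ∈ ∅; common: ∅.
Collecting: common zeros = {(0, 0)}, so the count is 1.
Comparison with the Bézout bound: 1 ≤ 2 = deg(f)·deg(g), as expected for curves with no common component (the affine F_11-count falls short of the bound because intersections may lie at infinity, over extension fields, or carry multiplicity).


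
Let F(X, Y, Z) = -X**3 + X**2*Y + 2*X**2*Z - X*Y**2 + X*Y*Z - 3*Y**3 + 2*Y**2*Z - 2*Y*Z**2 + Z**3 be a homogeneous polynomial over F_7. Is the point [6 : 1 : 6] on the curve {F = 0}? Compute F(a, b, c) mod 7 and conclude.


F(6,1,6) ≡ 1 (mod 7); P is NOT on the curve.

Evaluate F(6, 1, 6) term-by-term (mod 7).
  -X**3 ↦ -1·216·1·1 = -216
  X**2*Y ↦ 1·36·1·1 = 36
  2*X**2*Z ↦ 2·36·1·6 = 432
  -X*Y**2 ↦ -1·6·1·1 = -6
  X*Y*Z ↦ 1·6·1·6 = 36
  -3*Y**3 ↦ -3·1·1·1 = -3
  2*Y**2*Z ↦ 2·1·1·6 = 12
  -2*Y*Z**2 ↦ -2·1·1·36 = -72
  Z**3 ↦ 1·1·1·216 = 216
Sum: F(6, 1, 6) = (-216) + (36) + (432) + (-6) + (36) + (-3) + (12) + (-72) + (216) = 435.
Reducing mod 7: 435 ≡ 1 (mod 7).
Since F(a, b, c) ≡ 1 ≠ 0 (mod 7), P does NOT lie on the curve.


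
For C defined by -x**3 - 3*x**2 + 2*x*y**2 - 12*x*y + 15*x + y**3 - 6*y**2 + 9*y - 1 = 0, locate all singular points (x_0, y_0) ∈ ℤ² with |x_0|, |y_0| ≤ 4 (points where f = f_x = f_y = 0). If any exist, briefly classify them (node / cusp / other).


Singular points: {(-1, 3)}; classification: cusp.

Compute partial derivatives:
  f_x = -3*x**2 - 6*x + 2*y**2 - 12*y + 15.
  f_y = 4*x*y - 12*x + 3*y**2 - 12*y + 9.
Scan x_0 ∈ {−4, ..., 4}. For each x_0, f_y(x_0, y) is a polynomial in y; find its integer roots y ∈ {−4, ..., 4}, then test f_x and f at those candidates.
  x = -4: f_y(-4, y) = 3*y**2 - 28*y + 57; vanishes at y ∈ {3}. (-4, 3): f_x = -27 ≠ 0.
  x = -3: f_y(-3, y) = 3*y**2 - 24*y + 45; vanishes at y ∈ {3}. (-3, 3): f_x = -12 ≠ 0.
  x = -2: f_y(-2, y) = 3*y**2 - 20*y + 33; vanishes at y ∈ {3}. (-2, 3): f_x = -3 ≠ 0.
  x = -1: f_y(-1, y) = 3*y**2 - 16*y + 21; vanishes at y ∈ {3}. (-1, 3): f_x = 0, f = 0 — SINGULAR.
  x = 0: f_y(0, y) = 3*y**2 - 12*y + 9; vanishes at y ∈ {1, 3}. (0, 1): f_x = 5 ≠ 0; (0, 3): f_x = -3 ≠ 0.
  x = 1: f_y(1, y) = 3*y**2 - 8*y - 3; vanishes at y ∈ {3}. (1, 3): f_x = -12 ≠ 0.
  x = 2: f_y(2, y) = 3*y**2 - 4*y - 15; vanishes at y ∈ {3}. (2, 3): f_x = -27 ≠ 0.
  x = 3: f_y(3, y) = 3*y**2 - 27; vanishes at y ∈ {-3, 3}. (3, -3): f_x = 24 ≠ 0; (3, 3): f_x = -48 ≠ 0.
  x = 4: f_y(4, y) = 3*y**2 + 4*y - 39; vanishes at y ∈ {3}. (4, 3): f_x = -75 ≠ 0.
Only singular point on the grid: (-1, 3).
Classify: substitute x = -1 + u, y = 3 + v and expand: f = -u**3 + 2*u*v**2 + v**3 + v**2.
No constant or linear terms (consistent with a singular point). Quadratic part: v**2. Cubic part: -u**3 + 2*u*v**2 + v**3.
The quadratic part v**2 is a perfect square, so there is a single (double) tangent line v = 0, i.e. y = 3. Restricting the cubic part to that line (v = 0) leaves -u**3 ≠ 0, so f is not divisible by v and the branch is v² ≈ u**3 to lowest order — this is a cusp.
Classification: cusp.


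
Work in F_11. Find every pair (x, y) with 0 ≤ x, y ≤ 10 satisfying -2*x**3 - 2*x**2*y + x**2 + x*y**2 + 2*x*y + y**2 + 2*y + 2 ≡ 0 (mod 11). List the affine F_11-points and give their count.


Affine F_11-points: {(2, 3), (2, 5), (4, 0), (5, 2), (5, 8), (8, 4), (8, 7), (9, 0), (9, 1), (10, 8)}; count = 10.

For each of the 121 pairs (x, y) ∈ F_11², evaluate f(x, y) mod 11. Record the zeros.
  x = 0: [0↦2, 1↦5, 2↦10, 3↦6, 4↦4, 5↦4, 6↦6, 7↦10, 8↦5, 9↦2, 10↦1]  zeros at y ∈ ∅
  x = 1: [0↦1, 1↦5, 2↦2, 3↦3, 4↦8, 5↦6, 6↦8, 7↦3, 8↦2, 9↦5, 10↦1]  zeros at y ∈ ∅
  x = 2: [0↦1, 1↦2, 2↦9, 3↦0, 4↦8, 5↦0, 6↦9, 7↦2, 8↦1, 9↦6, 10↦6]  zeros at y ∈ {3, 5}
  x = 3: [0↦1, 1↦6, 2↦8, 3↦7, 4↦3, 5↦7, 6↦8, 7↦6, 8↦1, 9↦4, 10↦4]  zeros at y ∈ ∅
  x = 4: [0↦0, 1↦5, 2↦9, 3↦1, 4↦3, 5↦4, 6↦4, 7↦3, 8↦1, 9↦9, 10↦5]  zeros at y ∈ {0}
  x = 5: [0↦8, 1↦9, 2↦0, 3↦3, 4↦7, 5↦1, 6↦7, 7↦3, 8↦0, 9↦9, 10↦8]  zeros at y ∈ {2, 8}
  x = 6: [0↦2, 1↦6, 2↦2, 3↦1, 4↦3, 5↦8, 6↦5, 7↦5, 8↦8, 9↦3, 10↦1]  zeros at y ∈ ∅
  x = 7: [0↦3, 1↦6, 2↦3, 3↦5, 4↦1, 5↦2, 6↦8, 7↦8, 8↦2, 9↦1, 10↦5]  zeros at y ∈ ∅
  x = 8: [0↦10, 1↦8, 2↦2, 3↦3, 4↦0, 5↦4, 6↦4, 7↦0, 8↦3, 9↦2, 10↦8]  zeros at y ∈ {4, 7}
  x = 9: [0↦0, 1↦0, 2↦9, 3↦5, 4↦10, 5↦2, 6↦3, 7↦2, 8↦10, 9↦5, 10↦9]  zeros at y ∈ {0, 1}
  x = 10: [0↦5, 1↦3, 2↦1, 3↦10, 4↦8, 5↦6, 6↦4, 7↦2, 8↦0, 9↦9, 10↦7]  zeros at y ∈ {8}
Collecting zeros: affine points = {(2, 3), (2, 5), (4, 0), (5, 2), (5, 8), (8, 4), (8, 7), (9, 0), (9, 1), (10, 8)}.
Total count |C(F_11)_aff| = 10.


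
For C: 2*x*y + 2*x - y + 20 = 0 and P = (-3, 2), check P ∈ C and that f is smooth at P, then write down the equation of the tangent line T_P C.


Tangent line at P: 6*x - 7*y + 32 = 0.

Step 1: f(-3, 2) = 0, so P lies on C.
Step 2: partial derivatives
  f_x(x, y) = 2*y + 2, f_y(x, y) = 2*x - 1.
  f_x(P) = 6, f_y(P) = -7 (gradient nonzero, so P is smooth).
Step 3: tangent line at P: 6·(x − -3) + -7·(y − 2) = 0.
Expanding: 6*x - 7*y + 32 = 0.


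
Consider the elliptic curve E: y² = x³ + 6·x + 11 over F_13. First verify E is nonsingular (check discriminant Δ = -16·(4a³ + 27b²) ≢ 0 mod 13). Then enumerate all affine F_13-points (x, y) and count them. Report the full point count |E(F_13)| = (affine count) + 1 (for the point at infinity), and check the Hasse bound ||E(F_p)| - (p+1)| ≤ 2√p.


Affine points = {(3, 2), (3, 11), (5, 6), (5, 7), (6, 4), (6, 9), (8, 5), (8, 8), (9, 1), (9, 12), (11, 2), (11, 11), (12, 2), (12, 11)}; affine count = 14; |E(F_13)| = 15.

Discriminant check: Δ ∝ 4a³ + 27b² = 4·6³ + 27·11² = 4·216 + 27·121 ≡ 10 (mod 13). Nonzero ⇒ E is nonsingular.
For each x ∈ F_13, compute rhs = x³ + 6·x + 11 mod 13, then count y ∈ F_13 with y² ≡ rhs.
  x = 0: rhs = 11, matching y values: none (0 points).
  x = 1: rhs = 5, matching y values: none (0 points).
  x = 2: rhs = 5, matching y values: none (0 points).
  x = 3: rhs = 4, matching y values: 2, 11 (2 points).
  x = 4: rhs = 8, matching y values: none (0 points).
  x = 5: rhs = 10, matching y values: 6, 7 (2 points).
  x = 6: rhs = 3, matching y values: 4, 9 (2 points).
  x = 7: rhs = 6, matching y values: none (0 points).
  x = 8: rhs = 12, matching y values: 5, 8 (2 points).
  x = 9: rhs = 1, matching y values: 1, 12 (2 points).
  x = 10: rhs = 5, matching y values: none (0 points).
  x = 11: rhs = 4, matching y values: 2, 11 (2 points).
  x = 12: rhs = 4, matching y values: 2, 11 (2 points).
Total affine count: 14.
Full point count |E(F_13)| = 14 + 1 = 15.
Hasse bound: |15 − (13+1)| = |1| = 1 ≤ 2√13 ≈ 7.2111 ✓.


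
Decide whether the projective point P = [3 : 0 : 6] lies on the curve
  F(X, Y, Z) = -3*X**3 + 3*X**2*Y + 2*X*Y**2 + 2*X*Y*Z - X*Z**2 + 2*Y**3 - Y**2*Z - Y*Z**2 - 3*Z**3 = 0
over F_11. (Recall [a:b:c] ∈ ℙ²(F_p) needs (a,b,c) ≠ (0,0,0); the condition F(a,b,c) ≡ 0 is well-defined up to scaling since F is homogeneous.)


F(3,0,6) ≡ 10 (mod 11); P is NOT on the curve.

Evaluate F(3, 0, 6) term-by-term (mod 11).
  -3*X**3 ↦ -3·27·1·1 = -81
  3*X**2*Y ↦ 3·9·0·1 = 0
  2*X*Y**2 ↦ 2·3·0·1 = 0
  2*X*Y*Z ↦ 2·3·0·6 = 0
  -X*Z**2 ↦ -1·3·1·36 = -108
  2*Y**3 ↦ 2·1·0·1 = 0
  -Y**2*Z ↦ -1·1·0·6 = 0
  -Y*Z**2 ↦ -1·1·0·36 = 0
  -3*Z**3 ↦ -3·1·1·216 = -648
Sum: F(3, 0, 6) = (-81) + (0) + (0) + (0) + (-108) + (0) + (0) + (0) + (-648) = -837.
Reducing mod 11: -837 ≡ 10 (mod 11).
Since F(a, b, c) ≡ 10 ≠ 0 (mod 11), P does NOT lie on the curve.


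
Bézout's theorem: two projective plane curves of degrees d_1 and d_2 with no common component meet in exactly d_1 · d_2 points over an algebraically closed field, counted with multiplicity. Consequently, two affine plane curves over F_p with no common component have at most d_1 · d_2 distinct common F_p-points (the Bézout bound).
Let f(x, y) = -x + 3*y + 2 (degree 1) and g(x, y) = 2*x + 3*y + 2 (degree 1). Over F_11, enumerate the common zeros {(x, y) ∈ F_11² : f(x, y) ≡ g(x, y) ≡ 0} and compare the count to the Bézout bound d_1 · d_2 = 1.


Common zeros: {(0, 3)}; count = 1; Bézout bound = 1.

deg(f) = 1, deg(g) = 1, so Bézout bound = 1.
Scan x ∈ F_11. For each x, list the y ∈ F_11 with f(x, y) ≡ 0 and those with g(x, y) ≡ 0 (mod 11); the common zeros in that column are the intersection.
  x = 0: f ≡ 0 at y ∈ {3}; g ≡ 0 at y ∈ {3}; common: {3}.
  x = 1: f ≡ 0 at y ∈ {7}; g ≡ 0 at y ∈ {6}; common: ∅.
  x = 2: f ≡ 0 at y ∈ {0}; g ≡ 0 at y ∈ {9}; common: ∅.
  x = 3: f ≡ 0 at y ∈ {4}; g ≡ 0 at y ∈ {1}; common: ∅.
  x = 4: f ≡ 0 at y ∈ {8}; g ≡ 0 at y ∈ {4}; common: ∅.
  x = 5: f ≡ 0 at y ∈ {1}; g ≡ 0 at y ∈ {7}; common: ∅.
  x = 6: f ≡ 0 at y ∈ {5}; g ≡ 0 at y ∈ {10}; common: ∅.
  x = 7: f ≡ 0 at y ∈ {9}; g ≡ 0 at y ∈ {2}; common: ∅.
  x = 8: f ≡ 0 at y ∈ {2}; g ≡ 0 at y ∈ {5}; common: ∅.
  x = 9: f ≡ 0 at y ∈ {6}; g ≡ 0 at y ∈ {8}; common: ∅.
  x = 10: f ≡ 0 at y ∈ {10}; g ≡ 0 at y ∈ {0}; common: ∅.
Collecting: common zeros = {(0, 3)}, so the count is 1.
Comparison with the Bézout bound: 1 ≤ 1 = deg(f)·deg(g), as expected for curves with no common component (the bound is attained).


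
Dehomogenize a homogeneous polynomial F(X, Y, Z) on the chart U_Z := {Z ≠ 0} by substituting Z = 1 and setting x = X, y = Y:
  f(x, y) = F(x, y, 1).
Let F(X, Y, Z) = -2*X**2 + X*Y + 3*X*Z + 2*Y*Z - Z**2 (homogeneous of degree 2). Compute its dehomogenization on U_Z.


f(x, y) = -2*x**2 + x*y + 3*x + 2*y - 1

On U_Z we set Z = 1. Each monomial c·X^i·Y^j·Z^k in F becomes c·x^i·y^j·1^k = c·x^i·y^j.
Substituting Z = 1: F(X, Y, 1) = -2*x**2 + x*y + 3*x + 2*y - 1.
Note: deg(f) ≤ deg(F) = 2; strict inequality happens when F is divisible by Z (lost terms).


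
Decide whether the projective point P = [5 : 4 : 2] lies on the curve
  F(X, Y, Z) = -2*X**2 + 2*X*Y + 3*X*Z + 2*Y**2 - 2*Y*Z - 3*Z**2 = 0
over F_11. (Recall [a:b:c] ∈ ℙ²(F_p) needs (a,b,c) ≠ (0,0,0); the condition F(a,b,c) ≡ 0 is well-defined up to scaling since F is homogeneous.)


F(5,4,2) ≡ 2 (mod 11); P is NOT on the curve.

Evaluate F(5, 4, 2) term-by-term (mod 11).
  -2*X**2 ↦ -2·25·1·1 = -50
  2*X*Y ↦ 2·5·4·1 = 40
  3*X*Z ↦ 3·5·1·2 = 30
  2*Y**2 ↦ 2·1·16·1 = 32
  -2*Y*Z ↦ -2·1·4·2 = -16
  -3*Z**2 ↦ -3·1·1·4 = -12
Sum: F(5, 4, 2) = (-50) + (40) + (30) + (32) + (-16) + (-12) = 24.
Reducing mod 11: 24 ≡ 2 (mod 11).
Since F(a, b, c) ≡ 2 ≠ 0 (mod 11), P does NOT lie on the curve.


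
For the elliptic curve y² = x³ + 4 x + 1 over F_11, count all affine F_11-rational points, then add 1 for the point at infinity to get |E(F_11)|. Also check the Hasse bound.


Affine points = {(0, 1), (0, 10), (4, 2), (4, 9), (5, 5), (5, 6), (7, 3), (7, 8)}; affine count = 8; |E(F_11)| = 9.

Discriminant check: Δ ∝ 4a³ + 27b² = 4·4³ + 27·1² = 4·64 + 27·1 ≡ 8 (mod 11). Nonzero ⇒ E is nonsingular.
For each x ∈ F_11, compute rhs = x³ + 4·x + 1 mod 11, then count y ∈ F_11 with y² ≡ rhs.
  x = 0: rhs = 1, matching y values: 1, 10 (2 points).
  x = 1: rhs = 6, matching y values: none (0 points).
  x = 2: rhs = 6, matching y values: none (0 points).
  x = 3: rhs = 7, matching y values: none (0 points).
  x = 4: rhs = 4, matching y values: 2, 9 (2 points).
  x = 5: rhs = 3, matching y values: 5, 6 (2 points).
  x = 6: rhs = 10, matching y values: none (0 points).
  x = 7: rhs = 9, matching y values: 3, 8 (2 points).
  x = 8: rhs = 6, matching y values: none (0 points).
  x = 9: rhs = 7, matching y values: none (0 points).
  x = 10: rhs = 7, matching y values: none (0 points).
Total affine count: 8.
Full point count |E(F_11)| = 8 + 1 = 9.
Hasse bound: |9 − (11+1)| = |-3| = 3 ≤ 2√11 ≈ 6.6332 ✓.
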